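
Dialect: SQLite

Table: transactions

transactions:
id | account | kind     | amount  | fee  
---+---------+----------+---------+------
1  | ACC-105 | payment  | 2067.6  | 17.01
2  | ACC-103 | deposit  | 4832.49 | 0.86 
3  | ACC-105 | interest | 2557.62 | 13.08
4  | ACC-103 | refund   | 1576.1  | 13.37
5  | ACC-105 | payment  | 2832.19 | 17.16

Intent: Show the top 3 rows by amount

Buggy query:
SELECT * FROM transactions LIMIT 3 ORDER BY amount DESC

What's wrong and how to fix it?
Bug: LIMIT must come after ORDER BY

Fix: Swap the clauses: ORDER BY first, then LIMIT

Corrected query:
SELECT * FROM transactions ORDER BY amount DESC LIMIT 3

Result:
id | account | kind     | amount  | fee  
---+---------+----------+---------+------
2  | ACC-103 | deposit  | 4832.49 | 0.86 
5  | ACC-105 | payment  | 2832.19 | 17.16
3  | ACC-105 | interest | 2557.62 | 13.08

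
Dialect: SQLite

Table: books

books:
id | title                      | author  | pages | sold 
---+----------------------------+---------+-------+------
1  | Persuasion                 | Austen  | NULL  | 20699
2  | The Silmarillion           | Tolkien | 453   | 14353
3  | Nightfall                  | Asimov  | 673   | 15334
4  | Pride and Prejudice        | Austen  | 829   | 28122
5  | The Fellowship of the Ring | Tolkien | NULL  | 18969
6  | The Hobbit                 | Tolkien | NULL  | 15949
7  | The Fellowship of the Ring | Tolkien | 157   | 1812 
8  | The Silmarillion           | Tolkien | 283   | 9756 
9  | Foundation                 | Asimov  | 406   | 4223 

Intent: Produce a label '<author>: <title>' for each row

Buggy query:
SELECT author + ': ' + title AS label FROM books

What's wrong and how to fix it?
Bug: SQLite uses || for string concatenation; + coerces text to numbers (yielding 0)

Fix: Replace + with || to concatenate text

Corrected query:
SELECT author || ': ' || title AS label FROM books

Result:
label                              
-----------------------------------
Austen: Persuasion                 
Tolkien: The Silmarillion          
Asimov: Nightfall                  
Austen: Pride and Prejudice        
Tolkien: The Fellowship of the Ring
Tolkien: The Hobbit                
Tolkien: The Fellowship of the Ring
Tolkien: The Silmarillion          
Asimov: Foundation                 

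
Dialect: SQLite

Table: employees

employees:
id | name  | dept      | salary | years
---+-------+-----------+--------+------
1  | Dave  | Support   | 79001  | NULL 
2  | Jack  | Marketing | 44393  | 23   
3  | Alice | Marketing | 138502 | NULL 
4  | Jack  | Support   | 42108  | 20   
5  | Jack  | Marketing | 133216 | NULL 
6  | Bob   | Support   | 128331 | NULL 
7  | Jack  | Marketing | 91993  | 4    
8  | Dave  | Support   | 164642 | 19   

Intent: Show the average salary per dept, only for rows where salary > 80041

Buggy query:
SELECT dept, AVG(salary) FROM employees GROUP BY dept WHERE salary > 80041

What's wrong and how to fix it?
Bug: Row-level WHERE must come before GROUP BY in the clause order

Fix: Place WHERE between FROM and GROUP BY

Corrected query:
SELECT dept, AVG(salary) FROM employees WHERE salary > 80041 GROUP BY dept

Result:
dept      | AVG(salary)
----------+------------
Marketing | 121237     
Support   | 146486.5   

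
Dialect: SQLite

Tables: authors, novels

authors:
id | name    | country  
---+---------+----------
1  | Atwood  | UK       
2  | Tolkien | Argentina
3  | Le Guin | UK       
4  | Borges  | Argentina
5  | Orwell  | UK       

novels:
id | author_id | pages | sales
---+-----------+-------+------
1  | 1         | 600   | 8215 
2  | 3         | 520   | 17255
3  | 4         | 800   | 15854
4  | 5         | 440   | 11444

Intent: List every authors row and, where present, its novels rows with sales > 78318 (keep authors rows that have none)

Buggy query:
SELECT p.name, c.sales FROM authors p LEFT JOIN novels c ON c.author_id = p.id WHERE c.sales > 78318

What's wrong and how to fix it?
Bug: Filtering c.sales in WHERE discards the NULL rows produced by LEFT JOIN, turning it into an inner join

Fix: Put 'c.sales > 78318' in the JOIN's ON clause instead of WHERE

Corrected query:
SELECT p.name, c.sales FROM authors p LEFT JOIN novels c ON c.author_id = p.id AND c.sales > 78318

Result:
name    | sales
--------+------
Atwood  | NULL 
Tolkien | NULL 
Le Guin | NULL 
Borges  | NULL 
Orwell  | NULL 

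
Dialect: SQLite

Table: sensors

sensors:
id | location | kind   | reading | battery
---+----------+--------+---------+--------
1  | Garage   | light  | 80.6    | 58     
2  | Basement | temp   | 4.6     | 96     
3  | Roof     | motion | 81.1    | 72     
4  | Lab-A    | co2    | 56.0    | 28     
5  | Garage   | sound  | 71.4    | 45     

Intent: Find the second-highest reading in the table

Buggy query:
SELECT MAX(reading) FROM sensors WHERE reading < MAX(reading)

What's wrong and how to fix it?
Bug: MAX(reading) on the right of the comparison is an aggregate-in-WHERE error

Fix: Compute the overall MAX in a subquery, then take MAX of rows below it

Corrected query:
SELECT MAX(reading) FROM sensors WHERE reading < (SELECT MAX(reading) FROM sensors)

Result:
MAX(reading)
------------
80.6        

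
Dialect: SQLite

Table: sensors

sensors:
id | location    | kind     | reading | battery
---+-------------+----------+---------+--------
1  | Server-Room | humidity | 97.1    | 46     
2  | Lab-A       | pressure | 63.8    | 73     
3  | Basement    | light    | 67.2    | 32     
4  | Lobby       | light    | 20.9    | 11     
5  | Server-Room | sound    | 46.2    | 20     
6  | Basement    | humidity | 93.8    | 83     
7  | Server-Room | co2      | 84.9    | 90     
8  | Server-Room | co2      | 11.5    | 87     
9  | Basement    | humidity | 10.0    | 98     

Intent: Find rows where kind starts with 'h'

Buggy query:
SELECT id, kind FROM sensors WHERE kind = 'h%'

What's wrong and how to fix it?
Bug: '=' compares the literal string including the % character; pattern matching needs LIKE

Fix: Replace '=' with LIKE so 'h%' is treated as a pattern

Corrected query:
SELECT id, kind FROM sensors WHERE kind LIKE 'h%'

Result:
id | kind    
---+---------
1  | humidity
6  | humidity
9  | humidity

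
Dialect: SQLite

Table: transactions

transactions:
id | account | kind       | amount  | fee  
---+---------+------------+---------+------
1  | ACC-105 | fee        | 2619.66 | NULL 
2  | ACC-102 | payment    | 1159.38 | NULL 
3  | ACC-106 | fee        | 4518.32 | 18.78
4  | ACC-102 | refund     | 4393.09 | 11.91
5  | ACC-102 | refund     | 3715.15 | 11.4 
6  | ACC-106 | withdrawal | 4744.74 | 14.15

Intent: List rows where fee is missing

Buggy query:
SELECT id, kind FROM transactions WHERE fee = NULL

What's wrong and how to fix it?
Bug: '= NULL' is always unknown in SQL three-valued logic, so no rows match

Fix: Use IS NULL to test for NULL

Corrected query:
SELECT id, kind FROM transactions WHERE fee IS NULL

Result:
id | kind   
---+--------
1  | fee    
2  | payment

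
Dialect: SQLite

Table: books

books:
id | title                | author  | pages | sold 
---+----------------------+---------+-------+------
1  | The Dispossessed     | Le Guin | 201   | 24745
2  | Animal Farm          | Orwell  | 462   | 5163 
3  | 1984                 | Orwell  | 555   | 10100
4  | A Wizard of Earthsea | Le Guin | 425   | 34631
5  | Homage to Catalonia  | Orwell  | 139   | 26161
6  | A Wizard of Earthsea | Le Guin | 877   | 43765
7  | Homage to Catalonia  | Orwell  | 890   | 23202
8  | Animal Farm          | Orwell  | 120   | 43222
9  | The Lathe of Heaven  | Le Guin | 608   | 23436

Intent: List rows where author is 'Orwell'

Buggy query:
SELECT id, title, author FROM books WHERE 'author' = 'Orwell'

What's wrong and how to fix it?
Bug: 'author' in single quotes is a string literal, not the column; the comparison is literal-vs-literal and never true

Fix: Reference the column as author without single quotes

Corrected query:
SELECT id, title, author FROM books WHERE author = 'Orwell'

Result:
id | title               | author
---+---------------------+-------
2  | Animal Farm         | Orwell
3  | 1984                | Orwell
5  | Homage to Catalonia | Orwell
7  | Homage to Catalonia | Orwell
8  | Animal Farm         | Orwell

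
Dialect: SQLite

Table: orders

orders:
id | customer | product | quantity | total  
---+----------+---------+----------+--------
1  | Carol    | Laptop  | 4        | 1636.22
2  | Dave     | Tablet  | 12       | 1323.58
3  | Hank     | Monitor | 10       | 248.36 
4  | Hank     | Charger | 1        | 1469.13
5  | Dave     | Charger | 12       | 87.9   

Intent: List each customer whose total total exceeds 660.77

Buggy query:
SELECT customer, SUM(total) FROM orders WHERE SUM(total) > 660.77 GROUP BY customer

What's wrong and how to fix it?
Bug: WHERE runs before GROUP BY, so aggregates aren't available there

Fix: Move the aggregate condition to a HAVING clause

Corrected query:
SELECT customer, SUM(total) FROM orders GROUP BY customer HAVING SUM(total) > 660.77

Result:
customer | SUM(total)
---------+-----------
Carol    | 1636.22   
Dave     | 1411.48   
Hank     | 1717.49   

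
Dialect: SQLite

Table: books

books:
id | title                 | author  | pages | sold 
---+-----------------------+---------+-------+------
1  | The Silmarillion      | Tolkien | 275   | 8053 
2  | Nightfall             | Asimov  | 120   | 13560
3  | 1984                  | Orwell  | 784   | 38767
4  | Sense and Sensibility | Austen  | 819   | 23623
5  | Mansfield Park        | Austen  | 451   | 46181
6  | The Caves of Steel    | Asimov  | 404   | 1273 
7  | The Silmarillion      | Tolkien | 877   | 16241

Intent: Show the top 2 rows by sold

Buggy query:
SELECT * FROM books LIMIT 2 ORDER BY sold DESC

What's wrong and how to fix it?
Bug: ORDER BY cannot follow LIMIT; LIMIT is the final clause

Fix: Swap the clauses: ORDER BY first, then LIMIT

Corrected query:
SELECT * FROM books ORDER BY sold DESC LIMIT 2

Result:
id | title          | author | pages | sold 
---+----------------+--------+-------+------
5  | Mansfield Park | Austen | 451   | 46181
3  | 1984           | Orwell | 784   | 38767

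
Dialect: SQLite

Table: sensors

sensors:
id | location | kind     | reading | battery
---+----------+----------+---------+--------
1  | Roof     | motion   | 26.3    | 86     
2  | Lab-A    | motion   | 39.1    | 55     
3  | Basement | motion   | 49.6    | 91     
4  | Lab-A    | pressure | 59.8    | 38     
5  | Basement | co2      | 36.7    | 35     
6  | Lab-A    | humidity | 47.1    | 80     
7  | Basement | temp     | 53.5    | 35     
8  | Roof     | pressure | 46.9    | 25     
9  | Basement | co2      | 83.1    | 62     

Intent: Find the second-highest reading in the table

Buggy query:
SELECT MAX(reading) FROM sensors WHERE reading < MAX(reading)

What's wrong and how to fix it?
Bug: The inner MAX is an aggregate inside WHERE, which is not allowed

Fix: Put the inner MAX in a scalar subquery

Corrected query:
SELECT MAX(reading) FROM sensors WHERE reading < (SELECT MAX(reading) FROM sensors)

Result:
MAX(reading)
------------
59.8        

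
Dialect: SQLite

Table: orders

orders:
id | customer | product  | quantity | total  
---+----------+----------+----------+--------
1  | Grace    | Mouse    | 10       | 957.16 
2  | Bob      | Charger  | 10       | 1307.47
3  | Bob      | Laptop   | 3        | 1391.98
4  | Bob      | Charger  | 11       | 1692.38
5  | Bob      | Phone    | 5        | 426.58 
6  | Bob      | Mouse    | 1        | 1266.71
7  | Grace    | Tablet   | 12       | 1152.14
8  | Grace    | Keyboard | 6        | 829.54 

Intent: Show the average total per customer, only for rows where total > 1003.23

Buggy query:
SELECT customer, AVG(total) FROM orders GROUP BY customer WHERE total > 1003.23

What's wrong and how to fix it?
Bug: Row-level WHERE must come before GROUP BY in the clause order

Fix: Move the WHERE clause before GROUP BY

Corrected query:
SELECT customer, AVG(total) FROM orders WHERE total > 1003.23 GROUP BY customer

Result:
customer | AVG(total)
---------+-----------
Bob      | 1414.635  
Grace    | 1152.14   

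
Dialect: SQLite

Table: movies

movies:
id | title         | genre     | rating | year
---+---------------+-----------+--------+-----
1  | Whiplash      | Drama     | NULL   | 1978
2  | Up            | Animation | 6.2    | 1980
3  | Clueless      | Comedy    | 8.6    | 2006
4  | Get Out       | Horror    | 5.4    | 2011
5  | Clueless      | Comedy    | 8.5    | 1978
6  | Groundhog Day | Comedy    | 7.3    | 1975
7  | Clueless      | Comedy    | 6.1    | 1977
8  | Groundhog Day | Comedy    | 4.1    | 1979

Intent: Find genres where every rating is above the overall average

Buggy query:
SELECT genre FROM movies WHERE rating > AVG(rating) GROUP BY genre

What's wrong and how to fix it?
Bug: WHERE evaluates per row before aggregation, so AVG() is unavailable

Fix: Use a subquery for AVG and a HAVING MIN(...) filter so the condition holds for every row in the group

Corrected query:
SELECT genre FROM movies GROUP BY genre HAVING MIN(rating) > (SELECT AVG(rating) FROM movies)

Result:
(no rows)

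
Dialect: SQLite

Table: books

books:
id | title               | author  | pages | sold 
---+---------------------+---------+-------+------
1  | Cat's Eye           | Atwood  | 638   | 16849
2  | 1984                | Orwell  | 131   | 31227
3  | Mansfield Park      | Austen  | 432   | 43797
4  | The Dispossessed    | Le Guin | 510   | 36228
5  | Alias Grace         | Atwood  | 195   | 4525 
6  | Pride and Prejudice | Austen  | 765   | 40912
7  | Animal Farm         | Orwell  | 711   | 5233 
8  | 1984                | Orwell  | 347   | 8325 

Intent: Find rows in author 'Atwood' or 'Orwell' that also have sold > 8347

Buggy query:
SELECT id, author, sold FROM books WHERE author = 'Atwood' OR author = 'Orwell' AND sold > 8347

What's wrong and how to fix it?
Bug: Without parentheses, AND is evaluated before OR, so the sold filter only applies to the 'Orwell' branch

Fix: Group the OR with parentheses (or use IN), then AND the threshold

Corrected query:
SELECT id, author, sold FROM books WHERE (author = 'Atwood' OR author = 'Orwell') AND sold > 8347

Result:
id | author | sold 
---+--------+------
1  | Atwood | 16849
2  | Orwell | 31227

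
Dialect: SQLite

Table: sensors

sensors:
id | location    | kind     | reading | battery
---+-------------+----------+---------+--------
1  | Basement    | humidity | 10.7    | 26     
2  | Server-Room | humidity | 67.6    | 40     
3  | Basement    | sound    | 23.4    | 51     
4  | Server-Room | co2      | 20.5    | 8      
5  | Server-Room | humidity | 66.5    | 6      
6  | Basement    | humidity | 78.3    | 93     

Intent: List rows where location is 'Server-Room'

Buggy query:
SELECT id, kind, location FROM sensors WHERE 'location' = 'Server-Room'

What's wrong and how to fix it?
Bug: Single quotes denote string literals in SQL; the column name is being compared as a constant string

Fix: Remove the quotes around the column name (or use double quotes for an identifier)

Corrected query:
SELECT id, kind, location FROM sensors WHERE location = 'Server-Room'

Result:
id | kind     | location   
---+----------+------------
2  | humidity | Server-Room
4  | co2      | Server-Room
5  | humidity | Server-Room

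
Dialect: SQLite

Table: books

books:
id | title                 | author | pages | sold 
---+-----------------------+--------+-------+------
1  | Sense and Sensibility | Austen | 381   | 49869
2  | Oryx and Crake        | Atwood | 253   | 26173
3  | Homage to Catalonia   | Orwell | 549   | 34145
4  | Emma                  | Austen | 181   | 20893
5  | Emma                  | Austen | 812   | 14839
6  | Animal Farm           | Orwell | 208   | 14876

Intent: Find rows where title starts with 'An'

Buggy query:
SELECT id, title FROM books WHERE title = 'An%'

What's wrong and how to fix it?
Bug: '=' compares the literal string including the % character; pattern matching needs LIKE

Fix: Use LIKE for wildcard pattern matching

Corrected query:
SELECT id, title FROM books WHERE title LIKE 'An%'

Result:
id | title      
---+------------
6  | Animal Farm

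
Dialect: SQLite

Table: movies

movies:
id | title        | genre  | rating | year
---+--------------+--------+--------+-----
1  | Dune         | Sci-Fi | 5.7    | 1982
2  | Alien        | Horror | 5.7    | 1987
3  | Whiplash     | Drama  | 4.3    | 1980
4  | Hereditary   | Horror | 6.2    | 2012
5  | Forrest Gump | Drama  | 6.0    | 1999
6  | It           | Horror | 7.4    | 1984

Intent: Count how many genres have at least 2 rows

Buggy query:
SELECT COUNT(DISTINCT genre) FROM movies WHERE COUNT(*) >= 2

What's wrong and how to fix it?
Bug: WHERE filters individual rows, not groups, so a group-level COUNT is invalid there

Fix: Use a subquery that GROUPs and filters with HAVING, then count its rows

Corrected query:
SELECT COUNT(*) FROM (SELECT genre FROM movies GROUP BY genre HAVING COUNT(*) >= 2)

Result:
COUNT(*)
--------
2       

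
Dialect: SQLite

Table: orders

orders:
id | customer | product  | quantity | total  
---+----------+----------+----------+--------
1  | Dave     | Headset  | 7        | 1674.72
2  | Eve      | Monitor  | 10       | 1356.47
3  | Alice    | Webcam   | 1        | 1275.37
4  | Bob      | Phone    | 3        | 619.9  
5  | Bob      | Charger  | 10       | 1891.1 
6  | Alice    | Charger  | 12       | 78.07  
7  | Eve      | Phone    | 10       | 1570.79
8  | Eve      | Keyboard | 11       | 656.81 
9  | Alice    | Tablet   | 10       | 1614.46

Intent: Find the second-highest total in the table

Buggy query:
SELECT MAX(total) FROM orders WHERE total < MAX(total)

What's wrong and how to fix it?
Bug: The inner MAX is an aggregate inside WHERE, which is not allowed

Fix: Put the inner MAX in a scalar subquery

Corrected query:
SELECT MAX(total) FROM orders WHERE total < (SELECT MAX(total) FROM orders)

Result:
MAX(total)
----------
1674.72   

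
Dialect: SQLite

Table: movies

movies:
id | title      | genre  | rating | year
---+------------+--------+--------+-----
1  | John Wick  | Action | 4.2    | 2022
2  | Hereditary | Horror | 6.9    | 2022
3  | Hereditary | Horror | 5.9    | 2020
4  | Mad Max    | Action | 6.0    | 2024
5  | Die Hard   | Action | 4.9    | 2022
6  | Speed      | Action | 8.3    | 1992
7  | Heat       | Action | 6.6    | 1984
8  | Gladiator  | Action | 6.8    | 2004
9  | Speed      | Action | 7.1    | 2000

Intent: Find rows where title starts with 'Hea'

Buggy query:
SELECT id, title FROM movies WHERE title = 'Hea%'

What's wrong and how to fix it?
Bug: '=' compares the literal string including the % character; pattern matching needs LIKE

Fix: Use LIKE for wildcard pattern matching

Corrected query:
SELECT id, title FROM movies WHERE title LIKE 'Hea%'

Result:
id | title
---+------
7  | Heat 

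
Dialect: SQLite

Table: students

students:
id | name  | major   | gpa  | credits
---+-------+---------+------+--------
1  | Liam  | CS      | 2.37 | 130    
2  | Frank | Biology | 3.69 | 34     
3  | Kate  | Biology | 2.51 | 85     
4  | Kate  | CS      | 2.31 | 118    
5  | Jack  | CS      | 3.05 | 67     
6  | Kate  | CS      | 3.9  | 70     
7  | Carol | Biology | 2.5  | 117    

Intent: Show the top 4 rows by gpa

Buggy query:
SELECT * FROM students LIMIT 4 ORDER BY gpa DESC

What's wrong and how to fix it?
Bug: LIMIT must come after ORDER BY

Fix: Swap the clauses: ORDER BY first, then LIMIT

Corrected query:
SELECT * FROM students ORDER BY gpa DESC LIMIT 4

Result:
id | name  | major   | gpa  | credits
---+-------+---------+------+--------
6  | Kate  | CS      | 3.9  | 70     
2  | Frank | Biology | 3.69 | 34     
5  | Jack  | CS      | 3.05 | 67     
3  | Kate  | Biology | 2.51 | 85     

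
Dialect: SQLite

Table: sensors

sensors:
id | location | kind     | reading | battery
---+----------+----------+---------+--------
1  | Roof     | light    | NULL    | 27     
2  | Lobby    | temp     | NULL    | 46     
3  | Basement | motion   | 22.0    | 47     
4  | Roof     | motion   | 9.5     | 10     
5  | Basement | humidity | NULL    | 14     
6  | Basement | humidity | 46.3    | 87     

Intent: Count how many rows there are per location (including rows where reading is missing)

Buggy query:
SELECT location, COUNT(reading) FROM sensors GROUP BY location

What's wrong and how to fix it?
Bug: COUNT(column) counts non-NULL values only; rows with NULL reading aren't counted

Fix: Use COUNT(*) to count all rows regardless of NULL

Corrected query:
SELECT location, COUNT(*) FROM sensors GROUP BY location

Result:
location | COUNT(*)
---------+---------
Basement | 3       
Lobby    | 1       
Roof     | 2       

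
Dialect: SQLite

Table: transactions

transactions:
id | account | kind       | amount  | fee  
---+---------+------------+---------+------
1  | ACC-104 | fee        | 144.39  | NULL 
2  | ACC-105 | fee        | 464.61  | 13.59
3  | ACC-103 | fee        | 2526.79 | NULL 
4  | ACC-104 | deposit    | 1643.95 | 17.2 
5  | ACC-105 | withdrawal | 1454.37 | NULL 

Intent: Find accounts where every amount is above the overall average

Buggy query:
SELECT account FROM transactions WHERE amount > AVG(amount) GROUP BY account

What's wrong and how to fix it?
Bug: AVG() is an aggregate; it can't sit directly in WHERE

Fix: Use a subquery for AVG and a HAVING MIN(...) filter so the condition holds for every row in the group

Corrected query:
SELECT account FROM transactions GROUP BY account HAVING MIN(amount) > (SELECT AVG(amount) FROM transactions)

Result:
account
-------
ACC-103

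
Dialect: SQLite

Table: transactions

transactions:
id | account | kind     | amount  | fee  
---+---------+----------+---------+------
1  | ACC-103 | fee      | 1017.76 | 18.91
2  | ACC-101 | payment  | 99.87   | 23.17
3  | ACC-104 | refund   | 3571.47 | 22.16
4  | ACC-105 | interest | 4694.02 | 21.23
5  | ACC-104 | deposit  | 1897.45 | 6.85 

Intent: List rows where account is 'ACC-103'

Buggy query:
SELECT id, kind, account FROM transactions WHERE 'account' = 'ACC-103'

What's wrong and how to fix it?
Bug: Single quotes denote string literals in SQL; the column name is being compared as a constant string

Fix: Reference the column as account without single quotes

Corrected query:
SELECT id, kind, account FROM transactions WHERE account = 'ACC-103'

Result:
id | kind | account
---+------+--------
1  | fee  | ACC-103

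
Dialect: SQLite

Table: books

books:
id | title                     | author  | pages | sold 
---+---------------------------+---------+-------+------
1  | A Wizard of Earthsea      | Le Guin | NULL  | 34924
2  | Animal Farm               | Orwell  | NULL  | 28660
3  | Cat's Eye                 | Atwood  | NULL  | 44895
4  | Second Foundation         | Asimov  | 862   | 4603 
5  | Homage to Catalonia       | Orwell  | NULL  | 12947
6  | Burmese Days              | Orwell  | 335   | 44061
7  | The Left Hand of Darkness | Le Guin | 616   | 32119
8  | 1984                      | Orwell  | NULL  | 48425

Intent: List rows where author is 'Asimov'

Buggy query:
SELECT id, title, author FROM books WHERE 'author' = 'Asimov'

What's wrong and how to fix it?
Bug: Single quotes denote string literals in SQL; the column name is being compared as a constant string

Fix: Reference the column as author without single quotes

Corrected query:
SELECT id, title, author FROM books WHERE author = 'Asimov'

Result:
id | title             | author
---+-------------------+-------
4  | Second Foundation | Asimov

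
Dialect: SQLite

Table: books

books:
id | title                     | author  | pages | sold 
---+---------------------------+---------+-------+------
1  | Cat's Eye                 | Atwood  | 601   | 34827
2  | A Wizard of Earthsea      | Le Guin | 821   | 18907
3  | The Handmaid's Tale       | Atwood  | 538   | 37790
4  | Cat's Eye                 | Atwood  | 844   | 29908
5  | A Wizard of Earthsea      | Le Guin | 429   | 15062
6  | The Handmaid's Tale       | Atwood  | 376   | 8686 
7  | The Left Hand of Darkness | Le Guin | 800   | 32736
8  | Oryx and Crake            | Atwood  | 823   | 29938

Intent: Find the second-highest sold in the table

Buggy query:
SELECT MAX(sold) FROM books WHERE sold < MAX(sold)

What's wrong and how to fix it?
Bug: MAX(sold) on the right of the comparison is an aggregate-in-WHERE error

Fix: Compute the overall MAX in a subquery, then take MAX of rows below it

Corrected query:
SELECT MAX(sold) FROM books WHERE sold < (SELECT MAX(sold) FROM books)

Result:
MAX(sold)
---------
34827    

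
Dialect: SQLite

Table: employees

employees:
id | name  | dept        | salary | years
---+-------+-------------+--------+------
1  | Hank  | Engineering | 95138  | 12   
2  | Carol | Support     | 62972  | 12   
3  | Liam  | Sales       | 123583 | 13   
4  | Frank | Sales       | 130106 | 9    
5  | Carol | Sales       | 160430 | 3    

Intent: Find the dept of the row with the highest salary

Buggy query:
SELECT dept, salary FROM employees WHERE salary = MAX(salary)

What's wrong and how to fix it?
Bug: WHERE is evaluated per row; an aggregate over the whole table isn't defined there

Fix: Wrap MAX in a scalar subquery so WHERE compares against a single value

Corrected query:
SELECT dept, salary FROM employees WHERE salary = (SELECT MAX(salary) FROM employees)

Result:
dept  | salary
------+-------
Sales | 160430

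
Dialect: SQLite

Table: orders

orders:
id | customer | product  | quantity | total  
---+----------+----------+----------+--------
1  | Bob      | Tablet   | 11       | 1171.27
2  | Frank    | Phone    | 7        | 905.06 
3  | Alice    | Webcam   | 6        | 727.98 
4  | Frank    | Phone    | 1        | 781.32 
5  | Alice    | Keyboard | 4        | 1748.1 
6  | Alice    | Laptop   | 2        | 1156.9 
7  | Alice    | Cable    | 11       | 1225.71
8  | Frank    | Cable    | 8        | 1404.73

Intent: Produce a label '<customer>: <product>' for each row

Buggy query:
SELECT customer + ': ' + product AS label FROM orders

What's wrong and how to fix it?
Bug: '+' is numeric addition; on text columns SQLite converts them to 0 instead of concatenating

Fix: Use the || operator for string concatenation

Corrected query:
SELECT customer || ': ' || product AS label FROM orders

Result:
label          
---------------
Bob: Tablet    
Frank: Phone   
Alice: Webcam  
Frank: Phone   
Alice: Keyboard
Alice: Laptop  
Alice: Cable   
Frank: Cable   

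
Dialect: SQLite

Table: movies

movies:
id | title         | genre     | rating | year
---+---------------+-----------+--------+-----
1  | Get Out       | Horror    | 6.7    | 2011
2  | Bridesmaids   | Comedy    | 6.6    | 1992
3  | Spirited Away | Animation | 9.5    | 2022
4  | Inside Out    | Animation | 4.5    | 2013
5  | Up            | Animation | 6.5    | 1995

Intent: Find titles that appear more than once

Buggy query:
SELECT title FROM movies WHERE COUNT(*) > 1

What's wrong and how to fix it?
Bug: WHERE can't reference COUNT(*); aggregates are computed after WHERE

Fix: GROUP BY title, then filter groups with HAVING COUNT(*) > 1

Corrected query:
SELECT title FROM movies GROUP BY title HAVING COUNT(*) > 1

Result:
(no rows)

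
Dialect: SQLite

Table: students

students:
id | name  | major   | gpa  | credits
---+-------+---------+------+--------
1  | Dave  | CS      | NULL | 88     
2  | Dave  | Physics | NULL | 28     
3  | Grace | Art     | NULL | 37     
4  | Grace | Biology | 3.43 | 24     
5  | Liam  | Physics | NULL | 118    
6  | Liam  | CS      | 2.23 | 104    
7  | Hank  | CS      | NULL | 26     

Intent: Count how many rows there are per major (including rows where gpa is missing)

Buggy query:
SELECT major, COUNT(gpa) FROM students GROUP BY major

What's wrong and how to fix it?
Bug: COUNT(gpa) skips NULLs, so groups with missing gpa are undercounted

Fix: Use COUNT(*) to count all rows regardless of NULL

Corrected query:
SELECT major, COUNT(*) FROM students GROUP BY major

Result:
major   | COUNT(*)
--------+---------
Art     | 1       
Biology | 1       
CS      | 3       
Physics | 2       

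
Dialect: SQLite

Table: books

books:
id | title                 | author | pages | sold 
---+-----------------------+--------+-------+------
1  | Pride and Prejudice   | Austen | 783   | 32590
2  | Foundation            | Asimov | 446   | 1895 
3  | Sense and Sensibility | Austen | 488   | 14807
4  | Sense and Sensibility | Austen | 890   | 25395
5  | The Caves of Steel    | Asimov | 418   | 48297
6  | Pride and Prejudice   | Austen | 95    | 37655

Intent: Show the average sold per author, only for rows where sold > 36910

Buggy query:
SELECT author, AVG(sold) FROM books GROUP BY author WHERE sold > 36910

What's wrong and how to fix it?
Bug: Row-level WHERE must come before GROUP BY in the clause order

Fix: Place WHERE between FROM and GROUP BY

Corrected query:
SELECT author, AVG(sold) FROM books WHERE sold > 36910 GROUP BY author

Result:
author | AVG(sold)
-------+----------
Asimov | 48297    
Austen | 37655    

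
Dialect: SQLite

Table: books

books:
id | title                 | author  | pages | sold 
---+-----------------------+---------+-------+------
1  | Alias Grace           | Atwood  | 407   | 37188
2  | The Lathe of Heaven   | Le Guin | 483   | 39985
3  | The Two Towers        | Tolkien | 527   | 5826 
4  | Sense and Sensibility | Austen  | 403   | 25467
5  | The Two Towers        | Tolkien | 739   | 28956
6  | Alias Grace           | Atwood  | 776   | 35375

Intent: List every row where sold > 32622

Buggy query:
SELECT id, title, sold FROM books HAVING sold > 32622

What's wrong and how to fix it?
Bug: This is a non-aggregate query (no GROUP BY, no aggregates), so in SQLite the HAVING clause is invalid here; a row-level condition belongs in WHERE

Fix: Replace HAVING with WHERE since the condition applies to individual rows

Corrected query:
SELECT id, title, sold FROM books WHERE sold > 32622

Result:
id | title               | sold 
---+---------------------+------
1  | Alias Grace         | 37188
2  | The Lathe of Heaven | 39985
6  | Alias Grace         | 35375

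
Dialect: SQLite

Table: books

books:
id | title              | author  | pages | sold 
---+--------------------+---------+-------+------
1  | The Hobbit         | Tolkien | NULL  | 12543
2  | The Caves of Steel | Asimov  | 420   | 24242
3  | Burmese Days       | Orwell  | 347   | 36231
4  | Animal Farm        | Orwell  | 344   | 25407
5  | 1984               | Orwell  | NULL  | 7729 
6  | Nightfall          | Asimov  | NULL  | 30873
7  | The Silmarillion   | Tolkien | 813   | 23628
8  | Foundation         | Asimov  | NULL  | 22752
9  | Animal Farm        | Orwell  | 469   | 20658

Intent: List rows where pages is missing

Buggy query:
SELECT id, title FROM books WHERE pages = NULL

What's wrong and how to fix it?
Bug: Comparing to NULL with '=' never matches; NULL = NULL is unknown, not true

Fix: Replace '= NULL' with 'IS NULL'

Corrected query:
SELECT id, title FROM books WHERE pages IS NULL

Result:
id | title     
---+-----------
1  | The Hobbit
5  | 1984      
6  | Nightfall 
8  | Foundation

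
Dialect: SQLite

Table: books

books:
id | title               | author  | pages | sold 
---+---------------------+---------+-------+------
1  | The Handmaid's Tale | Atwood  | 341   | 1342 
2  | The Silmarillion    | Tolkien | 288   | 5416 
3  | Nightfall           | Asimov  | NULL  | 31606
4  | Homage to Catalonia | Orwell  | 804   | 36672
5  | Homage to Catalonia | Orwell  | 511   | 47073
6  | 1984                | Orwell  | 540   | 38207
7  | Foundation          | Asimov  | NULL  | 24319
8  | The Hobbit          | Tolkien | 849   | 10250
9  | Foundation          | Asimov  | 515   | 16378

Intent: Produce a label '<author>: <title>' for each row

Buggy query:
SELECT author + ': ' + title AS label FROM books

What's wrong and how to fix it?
Bug: SQLite uses || for string concatenation; + coerces text to numbers (yielding 0)

Fix: Replace + with || to concatenate text

Corrected query:
SELECT author || ': ' || title AS label FROM books

Result:
label                      
---------------------------
Atwood: The Handmaid's Tale
Tolkien: The Silmarillion  
Asimov: Nightfall          
Orwell: Homage to Catalonia
Orwell: Homage to Catalonia
Orwell: 1984               
Asimov: Foundation         
Tolkien: The Hobbit        
Asimov: Foundation         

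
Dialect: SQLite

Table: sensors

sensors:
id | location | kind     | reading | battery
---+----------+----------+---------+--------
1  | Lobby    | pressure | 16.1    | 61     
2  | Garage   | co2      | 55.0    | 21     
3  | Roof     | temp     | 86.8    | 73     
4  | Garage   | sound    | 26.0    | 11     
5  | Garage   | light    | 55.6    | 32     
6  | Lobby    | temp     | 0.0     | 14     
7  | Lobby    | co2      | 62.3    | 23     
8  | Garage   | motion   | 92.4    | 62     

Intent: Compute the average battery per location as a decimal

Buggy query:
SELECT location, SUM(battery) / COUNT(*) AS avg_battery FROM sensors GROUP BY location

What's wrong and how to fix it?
Bug: SUM(battery) and COUNT(*) are both integers; the division truncates the fractional part

Fix: Cast one side to REAL so the division keeps the fractional part

Corrected query:
SELECT location, SUM(battery) * 1.0 / COUNT(*) AS avg_battery FROM sensors GROUP BY location

Result:
location | avg_battery
---------+------------
Garage   | 31.5       
Lobby    | 32.666667  
Roof     | 73         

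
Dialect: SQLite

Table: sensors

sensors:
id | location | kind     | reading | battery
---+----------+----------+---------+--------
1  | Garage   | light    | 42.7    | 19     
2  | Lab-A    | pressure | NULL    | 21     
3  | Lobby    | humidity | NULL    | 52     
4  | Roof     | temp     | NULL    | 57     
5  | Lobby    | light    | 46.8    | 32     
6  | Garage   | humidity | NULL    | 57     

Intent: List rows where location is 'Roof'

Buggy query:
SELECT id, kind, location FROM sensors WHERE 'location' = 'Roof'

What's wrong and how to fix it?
Bug: Single quotes denote string literals in SQL; the column name is being compared as a constant string

Fix: Remove the quotes around the column name (or use double quotes for an identifier)

Corrected query:
SELECT id, kind, location FROM sensors WHERE location = 'Roof'

Result:
id | kind | location
---+------+---------
4  | temp | Roof    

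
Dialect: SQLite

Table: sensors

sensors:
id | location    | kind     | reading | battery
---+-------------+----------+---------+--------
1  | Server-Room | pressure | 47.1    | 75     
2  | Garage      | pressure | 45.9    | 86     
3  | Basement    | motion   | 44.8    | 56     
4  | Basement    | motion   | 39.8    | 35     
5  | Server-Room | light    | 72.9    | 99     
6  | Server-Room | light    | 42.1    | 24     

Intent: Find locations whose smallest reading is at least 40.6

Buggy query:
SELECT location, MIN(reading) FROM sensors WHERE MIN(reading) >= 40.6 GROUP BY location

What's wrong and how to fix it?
Bug: Aggregates like MIN are computed per group after WHERE runs

Fix: Use HAVING for the per-group MIN condition

Corrected query:
SELECT location, MIN(reading) FROM sensors GROUP BY location HAVING MIN(reading) >= 40.6

Result:
location    | MIN(reading)
------------+-------------
Garage      | 45.9        
Server-Room | 42.1        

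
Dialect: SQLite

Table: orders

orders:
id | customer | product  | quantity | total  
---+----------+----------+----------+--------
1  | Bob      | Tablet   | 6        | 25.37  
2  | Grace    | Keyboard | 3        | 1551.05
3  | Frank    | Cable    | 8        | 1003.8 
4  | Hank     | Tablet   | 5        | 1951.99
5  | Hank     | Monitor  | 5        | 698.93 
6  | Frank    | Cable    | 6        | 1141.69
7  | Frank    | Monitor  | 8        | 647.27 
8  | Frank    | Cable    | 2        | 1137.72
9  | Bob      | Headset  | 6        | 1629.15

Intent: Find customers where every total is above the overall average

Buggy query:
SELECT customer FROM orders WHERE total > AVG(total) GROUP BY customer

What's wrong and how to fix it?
Bug: AVG() is an aggregate; it can't sit directly in WHERE

Fix: Use a subquery for AVG and a HAVING MIN(...) filter so the condition holds for every row in the group

Corrected query:
SELECT customer FROM orders GROUP BY customer HAVING MIN(total) > (SELECT AVG(total) FROM orders)

Result:
customer
--------
Grace   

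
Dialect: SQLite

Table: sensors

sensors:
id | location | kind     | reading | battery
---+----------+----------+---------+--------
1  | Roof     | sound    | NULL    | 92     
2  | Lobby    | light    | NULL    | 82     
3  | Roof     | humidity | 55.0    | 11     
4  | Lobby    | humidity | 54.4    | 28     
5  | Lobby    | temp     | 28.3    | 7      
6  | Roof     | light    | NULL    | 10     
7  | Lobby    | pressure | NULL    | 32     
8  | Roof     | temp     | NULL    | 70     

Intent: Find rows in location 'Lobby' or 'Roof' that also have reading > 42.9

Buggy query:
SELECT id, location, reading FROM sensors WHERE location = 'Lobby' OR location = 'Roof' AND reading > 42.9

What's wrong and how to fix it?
Bug: Without parentheses, AND is evaluated before OR, so the reading filter only applies to the 'Roof' branch

Fix: Group the OR with parentheses (or use IN), then AND the threshold

Corrected query:
SELECT id, location, reading FROM sensors WHERE (location = 'Lobby' OR location = 'Roof') AND reading > 42.9

Result:
id | location | reading
---+----------+--------
3  | Roof     | 55     
4  | Lobby    | 54.4   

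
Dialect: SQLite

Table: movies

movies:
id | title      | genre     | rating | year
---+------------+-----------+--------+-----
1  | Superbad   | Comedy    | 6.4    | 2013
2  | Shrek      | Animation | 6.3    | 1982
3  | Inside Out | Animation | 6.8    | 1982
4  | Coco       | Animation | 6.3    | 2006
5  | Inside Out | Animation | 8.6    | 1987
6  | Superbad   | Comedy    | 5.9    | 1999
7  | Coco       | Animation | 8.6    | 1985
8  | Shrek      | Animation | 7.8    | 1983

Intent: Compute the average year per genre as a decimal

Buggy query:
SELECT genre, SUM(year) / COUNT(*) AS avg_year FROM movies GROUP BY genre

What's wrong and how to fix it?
Bug: SUM(year) and COUNT(*) are both integers; the division truncates the fractional part

Fix: Cast one side to REAL so the division keeps the fractional part

Corrected query:
SELECT genre, SUM(year) * 1.0 / COUNT(*) AS avg_year FROM movies GROUP BY genre

Result:
genre     | avg_year
----------+---------
Animation | 1987.5  
Comedy    | 2006    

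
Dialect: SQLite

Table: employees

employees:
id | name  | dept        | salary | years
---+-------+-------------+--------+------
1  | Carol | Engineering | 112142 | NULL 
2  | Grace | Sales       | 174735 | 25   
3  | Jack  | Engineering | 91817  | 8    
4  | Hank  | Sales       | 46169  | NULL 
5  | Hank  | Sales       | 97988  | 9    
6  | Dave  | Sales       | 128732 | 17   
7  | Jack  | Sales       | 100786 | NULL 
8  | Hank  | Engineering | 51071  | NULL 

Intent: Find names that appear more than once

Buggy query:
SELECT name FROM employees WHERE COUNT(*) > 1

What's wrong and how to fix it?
Bug: COUNT(*) is an aggregate and cannot be used in WHERE

Fix: Group first, then use HAVING for the count condition

Corrected query:
SELECT name FROM employees GROUP BY name HAVING COUNT(*) > 1

Result:
name
----
Hank
Jack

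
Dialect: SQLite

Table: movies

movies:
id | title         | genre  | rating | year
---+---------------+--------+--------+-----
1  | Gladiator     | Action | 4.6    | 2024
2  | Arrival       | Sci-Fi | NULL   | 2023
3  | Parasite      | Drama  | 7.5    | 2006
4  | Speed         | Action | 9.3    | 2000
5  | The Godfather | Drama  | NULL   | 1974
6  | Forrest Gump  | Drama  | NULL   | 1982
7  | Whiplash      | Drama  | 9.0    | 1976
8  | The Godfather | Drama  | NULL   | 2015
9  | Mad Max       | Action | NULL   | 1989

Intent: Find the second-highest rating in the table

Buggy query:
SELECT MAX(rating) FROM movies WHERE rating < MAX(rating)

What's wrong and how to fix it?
Bug: The inner MAX is an aggregate inside WHERE, which is not allowed

Fix: Put the inner MAX in a scalar subquery

Corrected query:
SELECT MAX(rating) FROM movies WHERE rating < (SELECT MAX(rating) FROM movies)

Result:
MAX(rating)
-----------
9          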